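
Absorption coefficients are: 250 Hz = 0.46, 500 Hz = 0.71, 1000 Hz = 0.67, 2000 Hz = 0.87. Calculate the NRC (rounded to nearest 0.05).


Given values:
  a_250 = 0.46, a_500 = 0.71
  a_1000 = 0.67, a_2000 = 0.87
Formula: NRC = (a250 + a500 + a1000 + a2000) / 4
Sum = 0.46 + 0.71 + 0.67 + 0.87 = 2.71
NRC = 2.71 / 4 = 0.6775
Rounded to nearest 0.05: 0.7

0.7


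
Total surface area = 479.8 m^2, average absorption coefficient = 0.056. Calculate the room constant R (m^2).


Given values:
  S = 479.8 m^2, alpha = 0.056
Formula: R = S * alpha / (1 - alpha)
Numerator: 479.8 * 0.056 = 26.8688
Denominator: 1 - 0.056 = 0.944
R = 26.8688 / 0.944 = 28.46

28.46 m^2


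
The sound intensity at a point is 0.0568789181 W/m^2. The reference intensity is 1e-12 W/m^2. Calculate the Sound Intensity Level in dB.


Given values:
  I = 0.0568789181 W/m^2
  I_ref = 1e-12 W/m^2
Formula: SIL = 10 * log10(I / I_ref)
Compute ratio: I / I_ref = 56878918100
Compute log10: log10(56878918100) = 10.754951
Multiply: SIL = 10 * 10.754951 = 107.55

107.55 dB


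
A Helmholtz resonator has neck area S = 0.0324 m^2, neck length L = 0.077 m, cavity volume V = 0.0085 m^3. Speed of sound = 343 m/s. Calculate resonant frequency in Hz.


Given values:
  S = 0.0324 m^2, L = 0.077 m, V = 0.0085 m^3, c = 343 m/s
Formula: f = (c / (2*pi)) * sqrt(S / (V * L))
Compute V * L = 0.0085 * 0.077 = 0.0006545
Compute S / (V * L) = 0.0324 / 0.0006545 = 49.5034
Compute sqrt(49.5034) = 7.035865
Compute c / (2*pi) = 343 / 6.283185 = 54.590148
f = 54.590148 * 7.035865 = 384.09

384.09 Hz


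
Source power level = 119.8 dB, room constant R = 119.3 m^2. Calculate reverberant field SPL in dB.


Given values:
  Lw = 119.8 dB, R = 119.3 m^2
Formula: SPL = Lw + 10 * log10(4 / R)
Compute 4 / R = 4 / 119.3 = 0.033529
Compute 10 * log10(0.033529) = -14.7458
SPL = 119.8 + (-14.7458) = 105.05

105.05 dB


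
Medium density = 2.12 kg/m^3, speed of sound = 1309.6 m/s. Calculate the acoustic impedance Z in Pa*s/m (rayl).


Given values:
  rho = 2.12 kg/m^3
  c = 1309.6 m/s
Formula: Z = rho * c
Z = 2.12 * 1309.6
Z = 2776.35

2776.35 rayl


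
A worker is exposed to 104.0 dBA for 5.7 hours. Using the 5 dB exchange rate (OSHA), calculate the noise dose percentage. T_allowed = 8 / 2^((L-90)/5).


Given values:
  L = 104.0 dBA, T = 5.7 hours
Formula: T_allowed = 8 / 2^((L - 90) / 5)
Compute exponent: (104.0 - 90) / 5 = 2.8
Compute 2^(2.8) = 6.964405
T_allowed = 8 / 6.964405 = 1.148698 hours
Dose = (T / T_allowed) * 100
Dose = (5.7 / 1.148698) * 100 = 496.21

496.21 %


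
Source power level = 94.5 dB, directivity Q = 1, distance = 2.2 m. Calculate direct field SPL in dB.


Given values:
  Lw = 94.5 dB, Q = 1, r = 2.2 m
Formula: SPL = Lw + 10 * log10(Q / (4 * pi * r^2))
Compute 4 * pi * r^2 = 4 * pi * 2.2^2 = 60.8212
Compute Q / denom = 1 / 60.8212 = 0.01644164
Compute 10 * log10(0.01644164) = -17.8405
SPL = 94.5 + (-17.8405) = 76.66

76.66 dB


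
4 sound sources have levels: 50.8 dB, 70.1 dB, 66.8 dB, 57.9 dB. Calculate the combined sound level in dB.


Formula: L_total = 10 * log10( sum(10^(Li/10)) )
  Source 1: 10^(50.8/10) = 120226.4435
  Source 2: 10^(70.1/10) = 10232929.9228
  Source 3: 10^(66.8/10) = 4786300.9232
  Source 4: 10^(57.9/10) = 616595.0019
Sum of linear values = 15756052.2914
L_total = 10 * log10(15756052.2914) = 71.97

71.97 dB


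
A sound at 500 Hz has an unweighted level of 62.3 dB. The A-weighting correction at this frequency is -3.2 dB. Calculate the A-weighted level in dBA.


Given values:
  SPL = 62.3 dB
  A-weighting at 500 Hz = -3.2 dB
Formula: L_A = SPL + A_weight
L_A = 62.3 + (-3.2)
L_A = 59.1

59.1 dBA


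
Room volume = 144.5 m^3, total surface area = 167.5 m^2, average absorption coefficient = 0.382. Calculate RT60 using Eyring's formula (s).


Given values:
  V = 144.5 m^3, S = 167.5 m^2, alpha = 0.382
Formula: RT60 = 0.161 * V / (-S * ln(1 - alpha))
Compute ln(1 - 0.382) = ln(0.618) = -0.481267
Denominator: -167.5 * -0.481267 = 80.6122
Numerator: 0.161 * 144.5 = 23.2645
RT60 = 23.2645 / 80.6122 = 0.289

0.289 s


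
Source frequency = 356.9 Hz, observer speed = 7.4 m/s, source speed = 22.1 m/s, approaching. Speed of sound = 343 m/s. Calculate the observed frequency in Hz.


Given values:
  f_s = 356.9 Hz, v_o = 7.4 m/s, v_s = 22.1 m/s
  Direction: approaching
Formula: f_o = f_s * (c + v_o) / (c - v_s)
Numerator: c + v_o = 343 + 7.4 = 350.4
Denominator: c - v_s = 343 - 22.1 = 320.9
f_o = 356.9 * 350.4 / 320.9 = 389.71

389.71 Hz


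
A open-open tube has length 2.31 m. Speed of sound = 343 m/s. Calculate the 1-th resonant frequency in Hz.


Given values:
  Tube type: open-open, L = 2.31 m, c = 343 m/s, n = 1
Formula: f_n = n * c / (2 * L)
Compute 2 * L = 2 * 2.31 = 4.62
f = 1 * 343 / 4.62
f = 74.24

74.24 Hz


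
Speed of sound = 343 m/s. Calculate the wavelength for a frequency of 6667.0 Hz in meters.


Given values:
  c = 343 m/s, f = 6667.0 Hz
Formula: lambda = c / f
lambda = 343 / 6667.0
lambda = 0.0514

0.0514 m


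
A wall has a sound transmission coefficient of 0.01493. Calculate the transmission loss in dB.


Given values:
  tau = 0.01493
Formula: TL = 10 * log10(1 / tau)
Compute 1 / tau = 1 / 0.01493 = 66.9792
Compute log10(66.9792) = 1.82594
TL = 10 * 1.82594 = 18.26

18.26 dB


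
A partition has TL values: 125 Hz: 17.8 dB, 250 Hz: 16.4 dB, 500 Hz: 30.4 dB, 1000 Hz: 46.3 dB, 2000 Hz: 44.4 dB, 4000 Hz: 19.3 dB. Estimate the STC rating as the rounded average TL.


Given TL values at each frequency:
  125 Hz: 17.8 dB
  250 Hz: 16.4 dB
  500 Hz: 30.4 dB
  1000 Hz: 46.3 dB
  2000 Hz: 44.4 dB
  4000 Hz: 19.3 dB
Formula: STC ~ round(average of TL values)
Sum = 17.8 + 16.4 + 30.4 + 46.3 + 44.4 + 19.3 = 174.6
Average = 174.6 / 6 = 29.1
Rounded: 29

29


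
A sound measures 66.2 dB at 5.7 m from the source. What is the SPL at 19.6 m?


Given values:
  SPL1 = 66.2 dB, r1 = 5.7 m, r2 = 19.6 m
Formula: SPL2 = SPL1 - 20 * log10(r2 / r1)
Compute ratio: r2 / r1 = 19.6 / 5.7 = 3.4386
Compute log10: log10(3.4386) = 0.536382
Compute drop: 20 * 0.536382 = 10.7276
SPL2 = 66.2 - 10.7276 = 55.47

55.47 dB


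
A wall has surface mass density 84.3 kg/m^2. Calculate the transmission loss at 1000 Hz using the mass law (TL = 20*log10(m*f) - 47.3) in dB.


Given values:
  m = 84.3 kg/m^2, f = 1000 Hz
Formula: TL = 20 * log10(m * f) - 47.3
Compute m * f = 84.3 * 1000 = 84300.0
Compute log10(84300.0) = 4.925828
Compute 20 * 4.925828 = 98.5166
TL = 98.5166 - 47.3 = 51.22

51.22 dB


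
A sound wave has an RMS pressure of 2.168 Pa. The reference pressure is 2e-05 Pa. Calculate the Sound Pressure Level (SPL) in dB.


Given values:
  p = 2.168 Pa
  p_ref = 2e-05 Pa
Formula: SPL = 20 * log10(p / p_ref)
Compute ratio: p / p_ref = 2.168 / 2e-05 = 108400
Compute log10: log10(108400) = 5.035029
Multiply: SPL = 20 * 5.035029 = 100.7

100.7 dB


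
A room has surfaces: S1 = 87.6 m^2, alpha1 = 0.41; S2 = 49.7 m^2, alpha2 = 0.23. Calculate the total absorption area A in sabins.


Given surfaces:
  Surface 1: 87.6 * 0.41 = 35.916
  Surface 2: 49.7 * 0.23 = 11.431
Formula: A = sum(Si * alpha_i)
A = 35.916 + 11.431
A = 47.35

47.35 sabins


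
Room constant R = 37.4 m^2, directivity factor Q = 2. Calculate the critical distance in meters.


Given values:
  R = 37.4 m^2, Q = 2
Formula: d_c = 0.141 * sqrt(Q * R)
Compute Q * R = 2 * 37.4 = 74.8
Compute sqrt(74.8) = 8.6487
d_c = 0.141 * 8.6487 = 1.219

1.219 m


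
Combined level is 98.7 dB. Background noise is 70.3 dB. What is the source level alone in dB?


Given values:
  L_total = 98.7 dB, L_bg = 70.3 dB
Formula: L_source = 10 * log10(10^(L_total/10) - 10^(L_bg/10))
Convert to linear:
  10^(98.7/10) = 7413102413.0092
  10^(70.3/10) = 10715193.0524
Difference: 7413102413.0092 - 10715193.0524 = 7402387219.9568
L_source = 10 * log10(7402387219.9568) = 98.69

98.69 dB


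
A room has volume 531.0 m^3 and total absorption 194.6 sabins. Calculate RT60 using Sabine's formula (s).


Given values:
  V = 531.0 m^3
  A = 194.6 sabins
Formula: RT60 = 0.161 * V / A
Numerator: 0.161 * 531.0 = 85.491
RT60 = 85.491 / 194.6 = 0.439

0.439 s


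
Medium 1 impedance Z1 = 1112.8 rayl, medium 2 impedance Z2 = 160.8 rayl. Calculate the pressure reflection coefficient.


Given values:
  Z1 = 1112.8 rayl, Z2 = 160.8 rayl
Formula: R = (Z2 - Z1) / (Z2 + Z1)
Numerator: Z2 - Z1 = 160.8 - 1112.8 = -952.0
Denominator: Z2 + Z1 = 160.8 + 1112.8 = 1273.6
R = -952.0 / 1273.6 = -0.7475

-0.7475


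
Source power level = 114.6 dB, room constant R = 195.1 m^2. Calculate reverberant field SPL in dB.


Given values:
  Lw = 114.6 dB, R = 195.1 m^2
Formula: SPL = Lw + 10 * log10(4 / R)
Compute 4 / R = 4 / 195.1 = 0.020502
Compute 10 * log10(0.020502) = -16.882
SPL = 114.6 + (-16.882) = 97.72

97.72 dB


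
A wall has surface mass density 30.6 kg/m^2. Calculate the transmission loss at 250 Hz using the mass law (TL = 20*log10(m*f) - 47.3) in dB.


Given values:
  m = 30.6 kg/m^2, f = 250 Hz
Formula: TL = 20 * log10(m * f) - 47.3
Compute m * f = 30.6 * 250 = 7650.0
Compute log10(7650.0) = 3.883661
Compute 20 * 3.883661 = 77.6732
TL = 77.6732 - 47.3 = 30.37

30.37 dB


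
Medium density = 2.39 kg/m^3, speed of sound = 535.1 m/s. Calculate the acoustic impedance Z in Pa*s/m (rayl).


Given values:
  rho = 2.39 kg/m^3
  c = 535.1 m/s
Formula: Z = rho * c
Z = 2.39 * 535.1
Z = 1278.89

1278.89 rayl


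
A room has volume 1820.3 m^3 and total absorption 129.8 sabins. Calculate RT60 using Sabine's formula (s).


Given values:
  V = 1820.3 m^3
  A = 129.8 sabins
Formula: RT60 = 0.161 * V / A
Numerator: 0.161 * 1820.3 = 293.0683
RT60 = 293.0683 / 129.8 = 2.258

2.258 s


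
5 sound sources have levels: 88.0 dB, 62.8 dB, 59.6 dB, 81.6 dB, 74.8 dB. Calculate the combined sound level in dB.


Formula: L_total = 10 * log10( sum(10^(Li/10)) )
  Source 1: 10^(88.0/10) = 630957344.4802
  Source 2: 10^(62.8/10) = 1905460.718
  Source 3: 10^(59.6/10) = 912010.8394
  Source 4: 10^(81.6/10) = 144543977.0746
  Source 5: 10^(74.8/10) = 30199517.204
Sum of linear values = 808518310.3162
L_total = 10 * log10(808518310.3162) = 89.08

89.08 dB


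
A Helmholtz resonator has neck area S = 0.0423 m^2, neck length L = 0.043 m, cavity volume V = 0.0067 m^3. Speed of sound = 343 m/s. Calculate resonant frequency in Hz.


Given values:
  S = 0.0423 m^2, L = 0.043 m, V = 0.0067 m^3, c = 343 m/s
Formula: f = (c / (2*pi)) * sqrt(S / (V * L))
Compute V * L = 0.0067 * 0.043 = 0.0002881
Compute S / (V * L) = 0.0423 / 0.0002881 = 146.824
Compute sqrt(146.824) = 12.117095
Compute c / (2*pi) = 343 / 6.283185 = 54.590148
f = 54.590148 * 12.117095 = 661.47

661.47 Hz


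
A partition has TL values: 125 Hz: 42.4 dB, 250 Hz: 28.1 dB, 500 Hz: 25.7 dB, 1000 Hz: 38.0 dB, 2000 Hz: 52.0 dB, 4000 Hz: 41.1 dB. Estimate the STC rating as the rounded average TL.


Given TL values at each frequency:
  125 Hz: 42.4 dB
  250 Hz: 28.1 dB
  500 Hz: 25.7 dB
  1000 Hz: 38.0 dB
  2000 Hz: 52.0 dB
  4000 Hz: 41.1 dB
Formula: STC ~ round(average of TL values)
Sum = 42.4 + 28.1 + 25.7 + 38.0 + 52.0 + 41.1 = 227.3
Average = 227.3 / 6 = 37.88
Rounded: 38

38


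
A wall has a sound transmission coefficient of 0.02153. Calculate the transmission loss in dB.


Given values:
  tau = 0.02153
Formula: TL = 10 * log10(1 / tau)
Compute 1 / tau = 1 / 0.02153 = 46.4468
Compute log10(46.4468) = 1.666956
TL = 10 * 1.666956 = 16.67

16.67 dB


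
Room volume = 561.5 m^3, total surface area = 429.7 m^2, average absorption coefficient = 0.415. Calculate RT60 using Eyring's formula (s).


Given values:
  V = 561.5 m^3, S = 429.7 m^2, alpha = 0.415
Formula: RT60 = 0.161 * V / (-S * ln(1 - alpha))
Compute ln(1 - 0.415) = ln(0.585) = -0.536143
Denominator: -429.7 * -0.536143 = 230.3806
Numerator: 0.161 * 561.5 = 90.4015
RT60 = 90.4015 / 230.3806 = 0.392

0.392 s


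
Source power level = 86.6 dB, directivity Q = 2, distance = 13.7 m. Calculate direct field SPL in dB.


Given values:
  Lw = 86.6 dB, Q = 2, r = 13.7 m
Formula: SPL = Lw + 10 * log10(Q / (4 * pi * r^2))
Compute 4 * pi * r^2 = 4 * pi * 13.7^2 = 2358.5821
Compute Q / denom = 2 / 2358.5821 = 0.00084797
Compute 10 * log10(0.00084797) = -30.7162
SPL = 86.6 + (-30.7162) = 55.88

55.88 dB


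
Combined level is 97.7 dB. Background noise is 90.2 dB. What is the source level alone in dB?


Given values:
  L_total = 97.7 dB, L_bg = 90.2 dB
Formula: L_source = 10 * log10(10^(L_total/10) - 10^(L_bg/10))
Convert to linear:
  10^(97.7/10) = 5888436553.5559
  10^(90.2/10) = 1047128548.0509
Difference: 5888436553.5559 - 1047128548.0509 = 4841308005.505
L_source = 10 * log10(4841308005.505) = 96.85

96.85 dB


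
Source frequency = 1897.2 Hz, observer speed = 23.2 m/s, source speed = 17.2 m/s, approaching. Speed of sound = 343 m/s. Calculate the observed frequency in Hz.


Given values:
  f_s = 1897.2 Hz, v_o = 23.2 m/s, v_s = 17.2 m/s
  Direction: approaching
Formula: f_o = f_s * (c + v_o) / (c - v_s)
Numerator: c + v_o = 343 + 23.2 = 366.2
Denominator: c - v_s = 343 - 17.2 = 325.8
f_o = 1897.2 * 366.2 / 325.8 = 2132.46

2132.46 Hz


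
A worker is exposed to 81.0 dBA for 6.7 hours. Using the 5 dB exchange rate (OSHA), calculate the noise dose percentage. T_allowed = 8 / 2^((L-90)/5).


Given values:
  L = 81.0 dBA, T = 6.7 hours
Formula: T_allowed = 8 / 2^((L - 90) / 5)
Compute exponent: (81.0 - 90) / 5 = -1.8
Compute 2^(-1.8) = 0.287175
T_allowed = 8 / 0.287175 = 27.857578 hours
Dose = (T / T_allowed) * 100
Dose = (6.7 / 27.857578) * 100 = 24.05

24.05 %


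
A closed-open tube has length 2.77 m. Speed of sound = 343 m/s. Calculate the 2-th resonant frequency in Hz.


Given values:
  Tube type: closed-open, L = 2.77 m, c = 343 m/s, n = 2
Formula: f_n = (2n - 1) * c / (4 * L)
Compute 2n - 1 = 2*2 - 1 = 3
Compute 4 * L = 4 * 2.77 = 11.08
f = 3 * 343 / 11.08
f = 92.87

92.87 Hz


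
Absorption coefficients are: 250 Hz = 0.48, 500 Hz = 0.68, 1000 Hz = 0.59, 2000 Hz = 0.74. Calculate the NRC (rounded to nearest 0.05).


Given values:
  a_250 = 0.48, a_500 = 0.68
  a_1000 = 0.59, a_2000 = 0.74
Formula: NRC = (a250 + a500 + a1000 + a2000) / 4
Sum = 0.48 + 0.68 + 0.59 + 0.74 = 2.49
NRC = 2.49 / 4 = 0.6225
Rounded to nearest 0.05: 0.6

0.6


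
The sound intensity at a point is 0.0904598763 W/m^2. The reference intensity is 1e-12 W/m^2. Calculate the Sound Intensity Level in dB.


Given values:
  I = 0.0904598763 W/m^2
  I_ref = 1e-12 W/m^2
Formula: SIL = 10 * log10(I / I_ref)
Compute ratio: I / I_ref = 90459876300
Compute log10: log10(90459876300) = 10.956456
Multiply: SIL = 10 * 10.956456 = 109.56

109.56 dB


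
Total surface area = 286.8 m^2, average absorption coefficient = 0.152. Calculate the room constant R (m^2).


Given values:
  S = 286.8 m^2, alpha = 0.152
Formula: R = S * alpha / (1 - alpha)
Numerator: 286.8 * 0.152 = 43.5936
Denominator: 1 - 0.152 = 0.848
R = 43.5936 / 0.848 = 51.41

51.41 m^2


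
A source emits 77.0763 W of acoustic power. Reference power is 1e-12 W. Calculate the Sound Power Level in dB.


Given values:
  W = 77.0763 W
  W_ref = 1e-12 W
Formula: SWL = 10 * log10(W / W_ref)
Compute ratio: W / W_ref = 77076300000000
Compute log10: log10(77076300000000) = 13.886921
Multiply: SWL = 10 * 13.886921 = 138.87

138.87 dB


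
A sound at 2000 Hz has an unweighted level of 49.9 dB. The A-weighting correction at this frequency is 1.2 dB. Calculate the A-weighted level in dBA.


Given values:
  SPL = 49.9 dB
  A-weighting at 2000 Hz = 1.2 dB
Formula: L_A = SPL + A_weight
L_A = 49.9 + (1.2)
L_A = 51.1

51.1 dBA


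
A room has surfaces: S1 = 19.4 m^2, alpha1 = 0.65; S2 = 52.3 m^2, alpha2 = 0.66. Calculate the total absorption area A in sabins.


Given surfaces:
  Surface 1: 19.4 * 0.65 = 12.61
  Surface 2: 52.3 * 0.66 = 34.518
Formula: A = sum(Si * alpha_i)
A = 12.61 + 34.518
A = 47.13

47.13 sabins


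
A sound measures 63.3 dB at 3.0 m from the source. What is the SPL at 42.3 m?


Given values:
  SPL1 = 63.3 dB, r1 = 3.0 m, r2 = 42.3 m
Formula: SPL2 = SPL1 - 20 * log10(r2 / r1)
Compute ratio: r2 / r1 = 42.3 / 3.0 = 14.1
Compute log10: log10(14.1) = 1.149219
Compute drop: 20 * 1.149219 = 22.9844
SPL2 = 63.3 - 22.9844 = 40.32

40.32 dB


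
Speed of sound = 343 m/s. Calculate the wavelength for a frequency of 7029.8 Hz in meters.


Given values:
  c = 343 m/s, f = 7029.8 Hz
Formula: lambda = c / f
lambda = 343 / 7029.8
lambda = 0.0488

0.0488 m


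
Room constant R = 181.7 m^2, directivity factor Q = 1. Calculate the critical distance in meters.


Given values:
  R = 181.7 m^2, Q = 1
Formula: d_c = 0.141 * sqrt(Q * R)
Compute Q * R = 1 * 181.7 = 181.7
Compute sqrt(181.7) = 13.4796
d_c = 0.141 * 13.4796 = 1.901

1.901 m


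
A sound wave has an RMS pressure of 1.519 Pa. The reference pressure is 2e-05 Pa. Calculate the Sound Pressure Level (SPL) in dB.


Given values:
  p = 1.519 Pa
  p_ref = 2e-05 Pa
Formula: SPL = 20 * log10(p / p_ref)
Compute ratio: p / p_ref = 1.519 / 2e-05 = 75950
Compute log10: log10(75950) = 4.880528
Multiply: SPL = 20 * 4.880528 = 97.61

97.61 dB


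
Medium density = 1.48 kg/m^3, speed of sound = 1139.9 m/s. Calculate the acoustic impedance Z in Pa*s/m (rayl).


Given values:
  rho = 1.48 kg/m^3
  c = 1139.9 m/s
Formula: Z = rho * c
Z = 1.48 * 1139.9
Z = 1687.05

1687.05 rayl


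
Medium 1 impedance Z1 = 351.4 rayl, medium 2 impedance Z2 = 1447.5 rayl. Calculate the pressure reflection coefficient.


Given values:
  Z1 = 351.4 rayl, Z2 = 1447.5 rayl
Formula: R = (Z2 - Z1) / (Z2 + Z1)
Numerator: Z2 - Z1 = 1447.5 - 351.4 = 1096.1
Denominator: Z2 + Z1 = 1447.5 + 351.4 = 1798.9
R = 1096.1 / 1798.9 = 0.6093

0.6093


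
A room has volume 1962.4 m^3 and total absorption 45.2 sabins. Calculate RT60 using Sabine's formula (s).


Given values:
  V = 1962.4 m^3
  A = 45.2 sabins
Formula: RT60 = 0.161 * V / A
Numerator: 0.161 * 1962.4 = 315.9464
RT60 = 315.9464 / 45.2 = 6.99

6.99 s


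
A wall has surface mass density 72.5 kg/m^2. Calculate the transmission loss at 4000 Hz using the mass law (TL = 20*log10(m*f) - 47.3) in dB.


Given values:
  m = 72.5 kg/m^2, f = 4000 Hz
Formula: TL = 20 * log10(m * f) - 47.3
Compute m * f = 72.5 * 4000 = 290000.0
Compute log10(290000.0) = 5.462398
Compute 20 * 5.462398 = 109.248
TL = 109.248 - 47.3 = 61.95

61.95 dB


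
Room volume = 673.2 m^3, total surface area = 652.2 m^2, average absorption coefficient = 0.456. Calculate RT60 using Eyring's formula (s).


Given values:
  V = 673.2 m^3, S = 652.2 m^2, alpha = 0.456
Formula: RT60 = 0.161 * V / (-S * ln(1 - alpha))
Compute ln(1 - 0.456) = ln(0.544) = -0.608806
Denominator: -652.2 * -0.608806 = 397.0633
Numerator: 0.161 * 673.2 = 108.3852
RT60 = 108.3852 / 397.0633 = 0.273

0.273 s


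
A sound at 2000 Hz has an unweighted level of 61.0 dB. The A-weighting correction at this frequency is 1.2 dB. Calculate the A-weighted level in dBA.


Given values:
  SPL = 61.0 dB
  A-weighting at 2000 Hz = 1.2 dB
Formula: L_A = SPL + A_weight
L_A = 61.0 + (1.2)
L_A = 62.2

62.2 dBA


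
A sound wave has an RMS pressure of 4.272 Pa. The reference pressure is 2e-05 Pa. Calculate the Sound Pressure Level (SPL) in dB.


Given values:
  p = 4.272 Pa
  p_ref = 2e-05 Pa
Formula: SPL = 20 * log10(p / p_ref)
Compute ratio: p / p_ref = 4.272 / 2e-05 = 213600
Compute log10: log10(213600) = 5.329601
Multiply: SPL = 20 * 5.329601 = 106.59

106.59 dB


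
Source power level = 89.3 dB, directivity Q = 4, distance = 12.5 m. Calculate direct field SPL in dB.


Given values:
  Lw = 89.3 dB, Q = 4, r = 12.5 m
Formula: SPL = Lw + 10 * log10(Q / (4 * pi * r^2))
Compute 4 * pi * r^2 = 4 * pi * 12.5^2 = 1963.4954
Compute Q / denom = 4 / 1963.4954 = 0.00203718
Compute 10 * log10(0.00203718) = -26.9097
SPL = 89.3 + (-26.9097) = 62.39

62.39 dB


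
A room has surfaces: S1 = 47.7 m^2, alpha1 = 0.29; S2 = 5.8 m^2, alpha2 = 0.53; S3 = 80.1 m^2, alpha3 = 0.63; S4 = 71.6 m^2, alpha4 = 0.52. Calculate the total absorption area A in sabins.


Given surfaces:
  Surface 1: 47.7 * 0.29 = 13.833
  Surface 2: 5.8 * 0.53 = 3.074
  Surface 3: 80.1 * 0.63 = 50.463
  Surface 4: 71.6 * 0.52 = 37.232
Formula: A = sum(Si * alpha_i)
A = 13.833 + 3.074 + 50.463 + 37.232
A = 104.6

104.6 sabins


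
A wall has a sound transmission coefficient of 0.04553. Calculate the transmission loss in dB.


Given values:
  tau = 0.04553
Formula: TL = 10 * log10(1 / tau)
Compute 1 / tau = 1 / 0.04553 = 21.9635
Compute log10(21.9635) = 1.341702
TL = 10 * 1.341702 = 13.42

13.42 dB


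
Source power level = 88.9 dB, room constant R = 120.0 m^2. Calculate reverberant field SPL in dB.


Given values:
  Lw = 88.9 dB, R = 120.0 m^2
Formula: SPL = Lw + 10 * log10(4 / R)
Compute 4 / R = 4 / 120.0 = 0.033333
Compute 10 * log10(0.033333) = -14.7713
SPL = 88.9 + (-14.7713) = 74.13

74.13 dB


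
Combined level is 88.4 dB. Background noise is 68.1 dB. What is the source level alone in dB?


Given values:
  L_total = 88.4 dB, L_bg = 68.1 dB
Formula: L_source = 10 * log10(10^(L_total/10) - 10^(L_bg/10))
Convert to linear:
  10^(88.4/10) = 691830970.9189
  10^(68.1/10) = 6456542.2903
Difference: 691830970.9189 - 6456542.2903 = 685374428.6286
L_source = 10 * log10(685374428.6286) = 88.36

88.36 dB


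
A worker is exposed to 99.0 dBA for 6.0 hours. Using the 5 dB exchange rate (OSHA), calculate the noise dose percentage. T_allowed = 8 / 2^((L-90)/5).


Given values:
  L = 99.0 dBA, T = 6.0 hours
Formula: T_allowed = 8 / 2^((L - 90) / 5)
Compute exponent: (99.0 - 90) / 5 = 1.8
Compute 2^(1.8) = 3.482202
T_allowed = 8 / 3.482202 = 2.297397 hours
Dose = (T / T_allowed) * 100
Dose = (6.0 / 2.297397) * 100 = 261.17

261.17 %


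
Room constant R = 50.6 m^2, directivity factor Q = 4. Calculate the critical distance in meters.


Given values:
  R = 50.6 m^2, Q = 4
Formula: d_c = 0.141 * sqrt(Q * R)
Compute Q * R = 4 * 50.6 = 202.4
Compute sqrt(202.4) = 14.2267
d_c = 0.141 * 14.2267 = 2.006

2.006 m


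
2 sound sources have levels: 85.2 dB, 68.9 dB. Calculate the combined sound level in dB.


Formula: L_total = 10 * log10( sum(10^(Li/10)) )
  Source 1: 10^(85.2/10) = 331131121.4826
  Source 2: 10^(68.9/10) = 7762471.1663
Sum of linear values = 338893592.6489
L_total = 10 * log10(338893592.6489) = 85.3

85.3 dB


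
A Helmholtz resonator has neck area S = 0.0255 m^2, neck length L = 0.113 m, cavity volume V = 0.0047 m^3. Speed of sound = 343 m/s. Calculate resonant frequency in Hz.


Given values:
  S = 0.0255 m^2, L = 0.113 m, V = 0.0047 m^3, c = 343 m/s
Formula: f = (c / (2*pi)) * sqrt(S / (V * L))
Compute V * L = 0.0047 * 0.113 = 0.0005311
Compute S / (V * L) = 0.0255 / 0.0005311 = 48.0136
Compute sqrt(48.0136) = 6.929185
Compute c / (2*pi) = 343 / 6.283185 = 54.590148
f = 54.590148 * 6.929185 = 378.27

378.27 Hz


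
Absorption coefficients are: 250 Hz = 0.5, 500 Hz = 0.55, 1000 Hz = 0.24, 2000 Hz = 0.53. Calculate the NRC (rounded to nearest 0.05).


Given values:
  a_250 = 0.5, a_500 = 0.55
  a_1000 = 0.24, a_2000 = 0.53
Formula: NRC = (a250 + a500 + a1000 + a2000) / 4
Sum = 0.5 + 0.55 + 0.24 + 0.53 = 1.82
NRC = 1.82 / 4 = 0.455
Rounded to nearest 0.05: 0.45

0.45


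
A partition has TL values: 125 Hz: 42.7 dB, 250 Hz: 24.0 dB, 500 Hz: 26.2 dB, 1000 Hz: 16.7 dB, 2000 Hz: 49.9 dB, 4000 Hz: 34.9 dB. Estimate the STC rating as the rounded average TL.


Given TL values at each frequency:
  125 Hz: 42.7 dB
  250 Hz: 24.0 dB
  500 Hz: 26.2 dB
  1000 Hz: 16.7 dB
  2000 Hz: 49.9 dB
  4000 Hz: 34.9 dB
Formula: STC ~ round(average of TL values)
Sum = 42.7 + 24.0 + 26.2 + 16.7 + 49.9 + 34.9 = 194.4
Average = 194.4 / 6 = 32.4
Rounded: 32

32


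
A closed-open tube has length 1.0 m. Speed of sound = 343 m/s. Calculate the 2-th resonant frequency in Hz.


Given values:
  Tube type: closed-open, L = 1.0 m, c = 343 m/s, n = 2
Formula: f_n = (2n - 1) * c / (4 * L)
Compute 2n - 1 = 2*2 - 1 = 3
Compute 4 * L = 4 * 1.0 = 4.0
f = 3 * 343 / 4.0
f = 257.25

257.25 Hz


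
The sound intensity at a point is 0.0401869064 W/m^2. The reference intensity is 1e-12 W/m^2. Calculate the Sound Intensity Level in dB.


Given values:
  I = 0.0401869064 W/m^2
  I_ref = 1e-12 W/m^2
Formula: SIL = 10 * log10(I / I_ref)
Compute ratio: I / I_ref = 40186906400
Compute log10: log10(40186906400) = 10.604085
Multiply: SIL = 10 * 10.604085 = 106.04

106.04 dB


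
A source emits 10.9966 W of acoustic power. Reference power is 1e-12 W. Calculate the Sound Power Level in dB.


Given values:
  W = 10.9966 W
  W_ref = 1e-12 W
Formula: SWL = 10 * log10(W / W_ref)
Compute ratio: W / W_ref = 10996600000000
Compute log10: log10(10996600000000) = 13.041258
Multiply: SWL = 10 * 13.041258 = 130.41

130.41 dB


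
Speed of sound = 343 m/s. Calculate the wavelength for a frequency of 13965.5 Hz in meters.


Given values:
  c = 343 m/s, f = 13965.5 Hz
Formula: lambda = c / f
lambda = 343 / 13965.5
lambda = 0.0246

0.0246 m


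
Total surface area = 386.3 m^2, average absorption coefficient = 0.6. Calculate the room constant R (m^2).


Given values:
  S = 386.3 m^2, alpha = 0.6
Formula: R = S * alpha / (1 - alpha)
Numerator: 386.3 * 0.6 = 231.78
Denominator: 1 - 0.6 = 0.4
R = 231.78 / 0.4 = 579.45

579.45 m^2


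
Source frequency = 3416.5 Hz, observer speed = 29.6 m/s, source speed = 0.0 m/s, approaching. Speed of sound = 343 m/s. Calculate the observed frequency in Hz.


Given values:
  f_s = 3416.5 Hz, v_o = 29.6 m/s, v_s = 0.0 m/s
  Direction: approaching
Formula: f_o = f_s * (c + v_o) / (c - v_s)
Numerator: c + v_o = 343 + 29.6 = 372.6
Denominator: c - v_s = 343 - 0.0 = 343.0
f_o = 3416.5 * 372.6 / 343.0 = 3711.33

3711.33 Hz


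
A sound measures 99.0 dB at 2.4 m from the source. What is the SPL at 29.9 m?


Given values:
  SPL1 = 99.0 dB, r1 = 2.4 m, r2 = 29.9 m
Formula: SPL2 = SPL1 - 20 * log10(r2 / r1)
Compute ratio: r2 / r1 = 29.9 / 2.4 = 12.4583
Compute log10: log10(12.4583) = 1.095459
Compute drop: 20 * 1.095459 = 21.9092
SPL2 = 99.0 - 21.9092 = 77.09

77.09 dB


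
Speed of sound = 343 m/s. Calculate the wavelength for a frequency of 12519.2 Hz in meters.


Given values:
  c = 343 m/s, f = 12519.2 Hz
Formula: lambda = c / f
lambda = 343 / 12519.2
lambda = 0.0274

0.0274 m


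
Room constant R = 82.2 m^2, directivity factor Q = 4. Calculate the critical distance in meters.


Given values:
  R = 82.2 m^2, Q = 4
Formula: d_c = 0.141 * sqrt(Q * R)
Compute Q * R = 4 * 82.2 = 328.8
Compute sqrt(328.8) = 18.1328
d_c = 0.141 * 18.1328 = 2.557

2.557 m


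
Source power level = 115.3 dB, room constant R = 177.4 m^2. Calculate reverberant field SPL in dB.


Given values:
  Lw = 115.3 dB, R = 177.4 m^2
Formula: SPL = Lw + 10 * log10(4 / R)
Compute 4 / R = 4 / 177.4 = 0.022548
Compute 10 * log10(0.022548) = -16.4689
SPL = 115.3 + (-16.4689) = 98.83

98.83 dB


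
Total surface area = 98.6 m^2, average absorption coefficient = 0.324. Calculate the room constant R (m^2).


Given values:
  S = 98.6 m^2, alpha = 0.324
Formula: R = S * alpha / (1 - alpha)
Numerator: 98.6 * 0.324 = 31.9464
Denominator: 1 - 0.324 = 0.676
R = 31.9464 / 0.676 = 47.26

47.26 m^2


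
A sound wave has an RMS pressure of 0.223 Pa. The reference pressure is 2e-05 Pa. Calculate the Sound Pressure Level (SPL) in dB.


Given values:
  p = 0.223 Pa
  p_ref = 2e-05 Pa
Formula: SPL = 20 * log10(p / p_ref)
Compute ratio: p / p_ref = 0.223 / 2e-05 = 11150
Compute log10: log10(11150) = 4.047275
Multiply: SPL = 20 * 4.047275 = 80.95

80.95 dB


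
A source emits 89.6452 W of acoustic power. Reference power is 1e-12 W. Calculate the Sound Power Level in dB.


Given values:
  W = 89.6452 W
  W_ref = 1e-12 W
Formula: SWL = 10 * log10(W / W_ref)
Compute ratio: W / W_ref = 89645200000000
Compute log10: log10(89645200000000) = 13.952527
Multiply: SWL = 10 * 13.952527 = 139.53

139.53 dB


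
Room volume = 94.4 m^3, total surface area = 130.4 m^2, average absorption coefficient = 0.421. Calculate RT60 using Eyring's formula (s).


Given values:
  V = 94.4 m^3, S = 130.4 m^2, alpha = 0.421
Formula: RT60 = 0.161 * V / (-S * ln(1 - alpha))
Compute ln(1 - 0.421) = ln(0.579) = -0.546453
Denominator: -130.4 * -0.546453 = 71.2575
Numerator: 0.161 * 94.4 = 15.1984
RT60 = 15.1984 / 71.2575 = 0.213

0.213 s


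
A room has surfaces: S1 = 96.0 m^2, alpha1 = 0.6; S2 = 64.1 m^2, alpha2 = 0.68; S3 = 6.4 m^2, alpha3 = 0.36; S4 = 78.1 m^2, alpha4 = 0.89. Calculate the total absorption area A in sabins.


Given surfaces:
  Surface 1: 96.0 * 0.6 = 57.6
  Surface 2: 64.1 * 0.68 = 43.588
  Surface 3: 6.4 * 0.36 = 2.304
  Surface 4: 78.1 * 0.89 = 69.509
Formula: A = sum(Si * alpha_i)
A = 57.6 + 43.588 + 2.304 + 69.509
A = 173.0

173.0 sabins


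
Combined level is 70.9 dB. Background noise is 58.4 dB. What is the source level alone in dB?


Given values:
  L_total = 70.9 dB, L_bg = 58.4 dB
Formula: L_source = 10 * log10(10^(L_total/10) - 10^(L_bg/10))
Convert to linear:
  10^(70.9/10) = 12302687.7081
  10^(58.4/10) = 691830.9709
Difference: 12302687.7081 - 691830.9709 = 11610856.7372
L_source = 10 * log10(11610856.7372) = 70.65

70.65 dB


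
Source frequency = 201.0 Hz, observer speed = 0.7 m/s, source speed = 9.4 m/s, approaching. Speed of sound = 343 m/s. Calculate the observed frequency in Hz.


Given values:
  f_s = 201.0 Hz, v_o = 0.7 m/s, v_s = 9.4 m/s
  Direction: approaching
Formula: f_o = f_s * (c + v_o) / (c - v_s)
Numerator: c + v_o = 343 + 0.7 = 343.7
Denominator: c - v_s = 343 - 9.4 = 333.6
f_o = 201.0 * 343.7 / 333.6 = 207.09

207.09 Hz


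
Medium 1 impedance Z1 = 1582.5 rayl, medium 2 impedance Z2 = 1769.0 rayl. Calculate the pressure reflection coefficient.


Given values:
  Z1 = 1582.5 rayl, Z2 = 1769.0 rayl
Formula: R = (Z2 - Z1) / (Z2 + Z1)
Numerator: Z2 - Z1 = 1769.0 - 1582.5 = 186.5
Denominator: Z2 + Z1 = 1769.0 + 1582.5 = 3351.5
R = 186.5 / 3351.5 = 0.0556

0.0556


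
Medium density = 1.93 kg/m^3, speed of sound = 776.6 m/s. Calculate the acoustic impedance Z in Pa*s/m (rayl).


Given values:
  rho = 1.93 kg/m^3
  c = 776.6 m/s
Formula: Z = rho * c
Z = 1.93 * 776.6
Z = 1498.84

1498.84 rayl


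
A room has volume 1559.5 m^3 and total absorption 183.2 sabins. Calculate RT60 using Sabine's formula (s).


Given values:
  V = 1559.5 m^3
  A = 183.2 sabins
Formula: RT60 = 0.161 * V / A
Numerator: 0.161 * 1559.5 = 251.0795
RT60 = 251.0795 / 183.2 = 1.371

1.371 s


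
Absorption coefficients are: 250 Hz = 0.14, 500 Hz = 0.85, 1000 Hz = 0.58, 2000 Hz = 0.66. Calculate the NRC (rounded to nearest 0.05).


Given values:
  a_250 = 0.14, a_500 = 0.85
  a_1000 = 0.58, a_2000 = 0.66
Formula: NRC = (a250 + a500 + a1000 + a2000) / 4
Sum = 0.14 + 0.85 + 0.58 + 0.66 = 2.23
NRC = 2.23 / 4 = 0.5575
Rounded to nearest 0.05: 0.55

0.55


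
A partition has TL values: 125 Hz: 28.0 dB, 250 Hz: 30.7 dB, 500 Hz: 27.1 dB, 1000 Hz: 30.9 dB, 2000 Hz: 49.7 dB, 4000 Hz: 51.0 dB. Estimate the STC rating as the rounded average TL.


Given TL values at each frequency:
  125 Hz: 28.0 dB
  250 Hz: 30.7 dB
  500 Hz: 27.1 dB
  1000 Hz: 30.9 dB
  2000 Hz: 49.7 dB
  4000 Hz: 51.0 dB
Formula: STC ~ round(average of TL values)
Sum = 28.0 + 30.7 + 27.1 + 30.9 + 49.7 + 51.0 = 217.4
Average = 217.4 / 6 = 36.23
Rounded: 36

36


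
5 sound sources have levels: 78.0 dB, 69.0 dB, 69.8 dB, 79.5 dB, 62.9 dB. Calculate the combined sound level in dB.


Formula: L_total = 10 * log10( sum(10^(Li/10)) )
  Source 1: 10^(78.0/10) = 63095734.448
  Source 2: 10^(69.0/10) = 7943282.3472
  Source 3: 10^(69.8/10) = 9549925.8602
  Source 4: 10^(79.5/10) = 89125093.8134
  Source 5: 10^(62.9/10) = 1949844.5998
Sum of linear values = 171663881.0686
L_total = 10 * log10(171663881.0686) = 82.35

82.35 dB


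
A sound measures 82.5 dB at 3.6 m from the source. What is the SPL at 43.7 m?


Given values:
  SPL1 = 82.5 dB, r1 = 3.6 m, r2 = 43.7 m
Formula: SPL2 = SPL1 - 20 * log10(r2 / r1)
Compute ratio: r2 / r1 = 43.7 / 3.6 = 12.1389
Compute log10: log10(12.1389) = 1.084179
Compute drop: 20 * 1.084179 = 21.6836
SPL2 = 82.5 - 21.6836 = 60.82

60.82 dB


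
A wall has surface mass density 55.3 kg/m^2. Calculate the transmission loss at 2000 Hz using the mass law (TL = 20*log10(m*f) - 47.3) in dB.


Given values:
  m = 55.3 kg/m^2, f = 2000 Hz
Formula: TL = 20 * log10(m * f) - 47.3
Compute m * f = 55.3 * 2000 = 110600.0
Compute log10(110600.0) = 5.043755
Compute 20 * 5.043755 = 100.8751
TL = 100.8751 - 47.3 = 53.58

53.58 dB


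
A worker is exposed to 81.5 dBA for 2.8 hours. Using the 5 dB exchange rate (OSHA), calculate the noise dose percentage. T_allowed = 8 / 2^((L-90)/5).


Given values:
  L = 81.5 dBA, T = 2.8 hours
Formula: T_allowed = 8 / 2^((L - 90) / 5)
Compute exponent: (81.5 - 90) / 5 = -1.7
Compute 2^(-1.7) = 0.307786
T_allowed = 8 / 0.307786 = 25.992085 hours
Dose = (T / T_allowed) * 100
Dose = (2.8 / 25.992085) * 100 = 10.77

10.77 %


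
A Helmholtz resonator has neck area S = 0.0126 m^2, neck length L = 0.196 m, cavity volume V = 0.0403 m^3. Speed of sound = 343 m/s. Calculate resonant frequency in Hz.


Given values:
  S = 0.0126 m^2, L = 0.196 m, V = 0.0403 m^3, c = 343 m/s
Formula: f = (c / (2*pi)) * sqrt(S / (V * L))
Compute V * L = 0.0403 * 0.196 = 0.0078988
Compute S / (V * L) = 0.0126 / 0.0078988 = 1.5952
Compute sqrt(1.5952) = 1.263012
Compute c / (2*pi) = 343 / 6.283185 = 54.590148
f = 54.590148 * 1.263012 = 68.95

68.95 Hz


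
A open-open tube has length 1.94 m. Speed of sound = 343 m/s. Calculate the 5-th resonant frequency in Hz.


Given values:
  Tube type: open-open, L = 1.94 m, c = 343 m/s, n = 5
Formula: f_n = n * c / (2 * L)
Compute 2 * L = 2 * 1.94 = 3.88
f = 5 * 343 / 3.88
f = 442.01

442.01 Hz


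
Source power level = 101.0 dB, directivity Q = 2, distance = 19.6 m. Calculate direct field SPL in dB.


Given values:
  Lw = 101.0 dB, Q = 2, r = 19.6 m
Formula: SPL = Lw + 10 * log10(Q / (4 * pi * r^2))
Compute 4 * pi * r^2 = 4 * pi * 19.6^2 = 4827.4969
Compute Q / denom = 2 / 4827.4969 = 0.00041429
Compute 10 * log10(0.00041429) = -33.827
SPL = 101.0 + (-33.827) = 67.17

67.17 dB


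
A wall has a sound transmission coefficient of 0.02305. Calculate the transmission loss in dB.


Given values:
  tau = 0.02305
Formula: TL = 10 * log10(1 / tau)
Compute 1 / tau = 1 / 0.02305 = 43.3839
Compute log10(43.3839) = 1.637329
TL = 10 * 1.637329 = 16.37

16.37 dB


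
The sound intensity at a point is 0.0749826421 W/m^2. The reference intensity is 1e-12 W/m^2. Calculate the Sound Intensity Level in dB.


Given values:
  I = 0.0749826421 W/m^2
  I_ref = 1e-12 W/m^2
Formula: SIL = 10 * log10(I / I_ref)
Compute ratio: I / I_ref = 74982642100
Compute log10: log10(74982642100) = 10.874961
Multiply: SIL = 10 * 10.874961 = 108.75

108.75 dB


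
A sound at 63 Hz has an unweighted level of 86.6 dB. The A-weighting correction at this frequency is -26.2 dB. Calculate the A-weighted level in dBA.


Given values:
  SPL = 86.6 dB
  A-weighting at 63 Hz = -26.2 dB
Formula: L_A = SPL + A_weight
L_A = 86.6 + (-26.2)
L_A = 60.4

60.4 dBA


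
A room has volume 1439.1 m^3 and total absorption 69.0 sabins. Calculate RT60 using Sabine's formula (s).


Given values:
  V = 1439.1 m^3
  A = 69.0 sabins
Formula: RT60 = 0.161 * V / A
Numerator: 0.161 * 1439.1 = 231.6951
RT60 = 231.6951 / 69.0 = 3.358

3.358 s


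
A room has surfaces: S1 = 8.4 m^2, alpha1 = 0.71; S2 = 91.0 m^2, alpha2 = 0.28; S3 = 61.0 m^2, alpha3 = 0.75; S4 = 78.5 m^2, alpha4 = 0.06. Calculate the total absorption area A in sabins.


Given surfaces:
  Surface 1: 8.4 * 0.71 = 5.964
  Surface 2: 91.0 * 0.28 = 25.48
  Surface 3: 61.0 * 0.75 = 45.75
  Surface 4: 78.5 * 0.06 = 4.71
Formula: A = sum(Si * alpha_i)
A = 5.964 + 25.48 + 45.75 + 4.71
A = 81.9

81.9 sabins


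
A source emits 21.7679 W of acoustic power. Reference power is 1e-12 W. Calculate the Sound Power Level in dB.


Given values:
  W = 21.7679 W
  W_ref = 1e-12 W
Formula: SWL = 10 * log10(W / W_ref)
Compute ratio: W / W_ref = 21767900000000
Compute log10: log10(21767900000000) = 13.337817
Multiply: SWL = 10 * 13.337817 = 133.38

133.38 dB


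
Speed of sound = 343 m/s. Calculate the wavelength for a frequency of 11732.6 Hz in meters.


Given values:
  c = 343 m/s, f = 11732.6 Hz
Formula: lambda = c / f
lambda = 343 / 11732.6
lambda = 0.0292

0.0292 m


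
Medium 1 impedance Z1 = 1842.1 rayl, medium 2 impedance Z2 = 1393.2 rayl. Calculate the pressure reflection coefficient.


Given values:
  Z1 = 1842.1 rayl, Z2 = 1393.2 rayl
Formula: R = (Z2 - Z1) / (Z2 + Z1)
Numerator: Z2 - Z1 = 1393.2 - 1842.1 = -448.9
Denominator: Z2 + Z1 = 1393.2 + 1842.1 = 3235.3
R = -448.9 / 3235.3 = -0.1388

-0.1388


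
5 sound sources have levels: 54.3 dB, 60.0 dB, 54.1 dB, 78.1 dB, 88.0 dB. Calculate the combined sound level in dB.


Formula: L_total = 10 * log10( sum(10^(Li/10)) )
  Source 1: 10^(54.3/10) = 269153.4804
  Source 2: 10^(60.0/10) = 1000000.0
  Source 3: 10^(54.1/10) = 257039.5783
  Source 4: 10^(78.1/10) = 64565422.9035
  Source 5: 10^(88.0/10) = 630957344.4802
Sum of linear values = 697048960.4424
L_total = 10 * log10(697048960.4424) = 88.43

88.43 dB


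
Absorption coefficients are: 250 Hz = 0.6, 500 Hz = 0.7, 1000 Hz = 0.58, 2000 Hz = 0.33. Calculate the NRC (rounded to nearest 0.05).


Given values:
  a_250 = 0.6, a_500 = 0.7
  a_1000 = 0.58, a_2000 = 0.33
Formula: NRC = (a250 + a500 + a1000 + a2000) / 4
Sum = 0.6 + 0.7 + 0.58 + 0.33 = 2.21
NRC = 2.21 / 4 = 0.5525
Rounded to nearest 0.05: 0.55

0.55


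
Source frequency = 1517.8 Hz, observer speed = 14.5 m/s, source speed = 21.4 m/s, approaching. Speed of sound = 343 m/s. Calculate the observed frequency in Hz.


Given values:
  f_s = 1517.8 Hz, v_o = 14.5 m/s, v_s = 21.4 m/s
  Direction: approaching
Formula: f_o = f_s * (c + v_o) / (c - v_s)
Numerator: c + v_o = 343 + 14.5 = 357.5
Denominator: c - v_s = 343 - 21.4 = 321.6
f_o = 1517.8 * 357.5 / 321.6 = 1687.23

1687.23 Hz


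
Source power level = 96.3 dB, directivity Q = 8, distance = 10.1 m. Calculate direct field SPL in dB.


Given values:
  Lw = 96.3 dB, Q = 8, r = 10.1 m
Formula: SPL = Lw + 10 * log10(Q / (4 * pi * r^2))
Compute 4 * pi * r^2 = 4 * pi * 10.1^2 = 1281.8955
Compute Q / denom = 8 / 1281.8955 = 0.00624076
Compute 10 * log10(0.00624076) = -22.0476
SPL = 96.3 + (-22.0476) = 74.25

74.25 dB


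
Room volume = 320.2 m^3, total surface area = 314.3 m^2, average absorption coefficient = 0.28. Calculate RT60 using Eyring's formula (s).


Given values:
  V = 320.2 m^3, S = 314.3 m^2, alpha = 0.28
Formula: RT60 = 0.161 * V / (-S * ln(1 - alpha))
Compute ln(1 - 0.28) = ln(0.72) = -0.328504
Denominator: -314.3 * -0.328504 = 103.2488
Numerator: 0.161 * 320.2 = 51.5522
RT60 = 51.5522 / 103.2488 = 0.499

0.499 s


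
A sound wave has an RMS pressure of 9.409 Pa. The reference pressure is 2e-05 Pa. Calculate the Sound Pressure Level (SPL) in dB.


Given values:
  p = 9.409 Pa
  p_ref = 2e-05 Pa
Formula: SPL = 20 * log10(p / p_ref)
Compute ratio: p / p_ref = 9.409 / 2e-05 = 470450
Compute log10: log10(470450) = 5.672513
Multiply: SPL = 20 * 5.672513 = 113.45

113.45 dB


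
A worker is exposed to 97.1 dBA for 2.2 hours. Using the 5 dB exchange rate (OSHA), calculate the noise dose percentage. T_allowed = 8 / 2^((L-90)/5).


Given values:
  L = 97.1 dBA, T = 2.2 hours
Formula: T_allowed = 8 / 2^((L - 90) / 5)
Compute exponent: (97.1 - 90) / 5 = 1.42
Compute 2^(1.42) = 2.675855
T_allowed = 8 / 2.675855 = 2.989699 hours
Dose = (T / T_allowed) * 100
Dose = (2.2 / 2.989699) * 100 = 73.59

73.59 %


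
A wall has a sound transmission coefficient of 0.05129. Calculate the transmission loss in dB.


Given values:
  tau = 0.05129
Formula: TL = 10 * log10(1 / tau)
Compute 1 / tau = 1 / 0.05129 = 19.497
Compute log10(19.497) = 1.289968
TL = 10 * 1.289968 = 12.9

12.9 dB


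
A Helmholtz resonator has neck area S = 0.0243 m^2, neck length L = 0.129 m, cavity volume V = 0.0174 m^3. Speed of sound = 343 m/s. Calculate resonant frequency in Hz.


Given values:
  S = 0.0243 m^2, L = 0.129 m, V = 0.0174 m^3, c = 343 m/s
Formula: f = (c / (2*pi)) * sqrt(S / (V * L))
Compute V * L = 0.0174 * 0.129 = 0.0022446
Compute S / (V * L) = 0.0243 / 0.0022446 = 10.826
Compute sqrt(10.826) = 3.290289
Compute c / (2*pi) = 343 / 6.283185 = 54.590148
f = 54.590148 * 3.290289 = 179.62

179.62 Hz
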